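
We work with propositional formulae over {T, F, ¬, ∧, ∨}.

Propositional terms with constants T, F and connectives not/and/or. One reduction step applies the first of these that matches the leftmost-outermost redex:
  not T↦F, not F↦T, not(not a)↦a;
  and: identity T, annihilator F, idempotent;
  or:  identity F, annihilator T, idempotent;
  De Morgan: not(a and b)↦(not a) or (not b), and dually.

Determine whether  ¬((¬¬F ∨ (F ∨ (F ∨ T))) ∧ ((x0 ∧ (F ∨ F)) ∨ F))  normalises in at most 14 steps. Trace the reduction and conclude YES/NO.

Answer: NO — after 14 steps the term is ¬(x0 ∧ (F ∨ F)) ∧ ¬F, not yet normal

Derivation:
  start: ¬((¬¬F ∨ (F ∨ (F ∨ T))) ∧ ((x0 ∧ (F ∨ F)) ∨ F))
  →1  ¬(¬¬F ∨ (F ∨ (F ∨ T))) ∨ ¬((x0 ∧ (F ∨ F)) ∨ F)
  →2  (¬¬¬F ∧ ¬(F ∨ (F ∨ T))) ∨ ¬((x0 ∧ (F ∨ F)) ∨ F)
  →3  (¬F ∧ ¬(F ∨ (F ∨ T))) ∨ ¬((x0 ∧ (F ∨ F)) ∨ F)
  →4  (T ∧ ¬(F ∨ (F ∨ T))) ∨ ¬((x0 ∧ (F ∨ F)) ∨ F)
  →5  ¬(F ∨ (F ∨ T)) ∨ ¬((x0 ∧ (F ∨ F)) ∨ F)
  →6  (¬F ∧ ¬(F ∨ T)) ∨ ¬((x0 ∧ (F ∨ F)) ∨ F)
  →7  (T ∧ ¬(F ∨ T)) ∨ ¬((x0 ∧ (F ∨ F)) ∨ F)
  →8  ¬(F ∨ T) ∨ ¬((x0 ∧ (F ∨ F)) ∨ F)
  →9  (¬F ∧ ¬T) ∨ ¬((x0 ∧ (F ∨ F)) ∨ F)
  →10  (T ∧ ¬T) ∨ ¬((x0 ∧ (F ∨ F)) ∨ F)
  →11  ¬T ∨ ¬((x0 ∧ (F ∨ F)) ∨ F)
  →12  F ∨ ¬((x0 ∧ (F ∨ F)) ∨ F)
  →13  ¬((x0 ∧ (F ∨ F)) ∨ F)
  →14  ¬(x0 ∧ (F ∨ F)) ∧ ¬F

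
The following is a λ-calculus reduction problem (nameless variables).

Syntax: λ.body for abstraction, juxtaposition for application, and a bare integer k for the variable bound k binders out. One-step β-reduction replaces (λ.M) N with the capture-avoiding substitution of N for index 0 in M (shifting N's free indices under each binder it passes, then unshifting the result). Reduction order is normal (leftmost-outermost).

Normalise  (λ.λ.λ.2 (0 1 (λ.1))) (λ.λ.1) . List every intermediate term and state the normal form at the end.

  start: (λ.λ.λ.2 (0 1 (λ.1))) (λ.λ.1)
  →1  λ.λ.(λ.λ.1) (0 1 (λ.1))
  →2  λ.λ.λ.1 2 (λ.2)

Answer: normal form = λ.λ.λ.1 2 (λ.2)  (in 2 steps)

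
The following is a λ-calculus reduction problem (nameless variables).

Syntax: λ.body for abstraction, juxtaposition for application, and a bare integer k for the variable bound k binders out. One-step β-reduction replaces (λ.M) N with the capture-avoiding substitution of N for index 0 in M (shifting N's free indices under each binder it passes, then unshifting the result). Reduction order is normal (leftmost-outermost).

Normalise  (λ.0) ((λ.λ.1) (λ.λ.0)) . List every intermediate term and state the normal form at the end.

Answer: normal form = λ.λ.λ.0  (in 2 steps)

Reduction:
  start: (λ.0) ((λ.λ.1) (λ.λ.0))
  step 1: (λ.λ.1) (λ.λ.0)
  step 2: λ.λ.λ.0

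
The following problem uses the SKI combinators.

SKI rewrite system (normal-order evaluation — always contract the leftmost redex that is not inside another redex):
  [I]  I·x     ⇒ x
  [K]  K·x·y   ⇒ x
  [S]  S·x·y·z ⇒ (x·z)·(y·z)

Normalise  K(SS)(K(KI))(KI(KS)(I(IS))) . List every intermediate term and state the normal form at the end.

Answer: normal form = SSS  (in 5 steps)

Working:
  start: K(SS)(K(KI))(KI(KS)(I(IS)))
  →1  SS(KI(KS)(I(IS)))
  →2  SS(I(I(IS)))
  →3  SS(I(IS))
  →4  SS(IS)
  →5  SSS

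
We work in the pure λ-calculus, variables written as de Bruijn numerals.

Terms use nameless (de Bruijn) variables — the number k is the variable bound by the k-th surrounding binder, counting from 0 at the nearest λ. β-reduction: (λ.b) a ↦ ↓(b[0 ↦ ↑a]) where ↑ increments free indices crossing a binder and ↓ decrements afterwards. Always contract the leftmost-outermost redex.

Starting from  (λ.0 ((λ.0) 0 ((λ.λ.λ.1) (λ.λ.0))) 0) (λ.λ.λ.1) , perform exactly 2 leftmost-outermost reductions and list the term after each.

  start: (λ.0 ((λ.0) 0 ((λ.λ.λ.1) (λ.λ.0))) 0) (λ.λ.λ.1)
  →1  (λ.λ.λ.1) ((λ.0) (λ.λ.λ.1) ((λ.λ.λ.1) (λ.λ.0))) (λ.λ.λ.1)
  →2  (λ.λ.1) (λ.λ.λ.1)

Answer: after 2 steps: (λ.λ.1) (λ.λ.λ.1)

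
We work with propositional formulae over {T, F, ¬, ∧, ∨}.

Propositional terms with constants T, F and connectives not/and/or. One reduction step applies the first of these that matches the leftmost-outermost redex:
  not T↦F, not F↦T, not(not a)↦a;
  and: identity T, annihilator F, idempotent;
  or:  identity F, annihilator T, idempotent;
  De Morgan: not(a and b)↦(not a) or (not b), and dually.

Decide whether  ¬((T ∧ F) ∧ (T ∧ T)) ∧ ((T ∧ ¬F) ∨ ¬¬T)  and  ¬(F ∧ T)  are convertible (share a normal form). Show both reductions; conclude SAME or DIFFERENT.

Answer: SAME — A ⇓ T, B ⇓ T

Working:
Term A:
  start: ¬((T ∧ F) ∧ (T ∧ T)) ∧ ((T ∧ ¬F) ∨ ¬¬T)
  step 1: (¬(T ∧ F) ∨ ¬(T ∧ T)) ∧ ((T ∧ ¬F) ∨ ¬¬T)
  step 2: ((¬T ∨ ¬F) ∨ ¬(T ∧ T)) ∧ ((T ∧ ¬F) ∨ ¬¬T)
  step 3: ((F ∨ ¬F) ∨ ¬(T ∧ T)) ∧ ((T ∧ ¬F) ∨ ¬¬T)
  step 4: (¬F ∨ ¬(T ∧ T)) ∧ ((T ∧ ¬F) ∨ ¬¬T)
  step 5: (T ∨ ¬(T ∧ T)) ∧ ((T ∧ ¬F) ∨ ¬¬T)
  step 6: T ∧ ((T ∧ ¬F) ∨ ¬¬T)
  step 7: (T ∧ ¬F) ∨ ¬¬T
  step 8: ¬F ∨ ¬¬T
  step 9: T ∨ ¬¬T
  step 10: T

Term B:
  start: ¬(F ∧ T)
  step 1: ¬F ∨ ¬T
  step 2: T ∨ ¬T
  step 3: T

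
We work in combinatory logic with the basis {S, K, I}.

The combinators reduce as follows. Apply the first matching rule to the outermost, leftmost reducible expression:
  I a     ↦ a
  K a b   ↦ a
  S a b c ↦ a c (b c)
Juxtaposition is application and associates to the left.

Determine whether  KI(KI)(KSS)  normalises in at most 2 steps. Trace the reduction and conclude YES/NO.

Answer: NO — after 2 steps the term is KSS, not yet normal

Derivation:
  start: KI(KI)(KSS)
  →1  I(KSS)
  →2  KSS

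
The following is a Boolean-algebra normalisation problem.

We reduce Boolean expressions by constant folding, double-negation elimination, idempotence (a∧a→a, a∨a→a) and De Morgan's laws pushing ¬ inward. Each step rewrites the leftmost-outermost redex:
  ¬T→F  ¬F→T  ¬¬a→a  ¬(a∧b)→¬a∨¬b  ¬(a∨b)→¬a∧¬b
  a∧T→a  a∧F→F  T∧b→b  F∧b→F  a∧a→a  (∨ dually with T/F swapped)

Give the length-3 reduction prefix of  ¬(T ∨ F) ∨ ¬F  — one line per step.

Answer: after 3 steps: F ∨ ¬F

Reduction:
  start: ¬(T ∨ F) ∨ ¬F
  [1] (¬T ∧ ¬F) ∨ ¬F
  [2] (F ∧ ¬F) ∨ ¬F
  [3] F ∨ ¬F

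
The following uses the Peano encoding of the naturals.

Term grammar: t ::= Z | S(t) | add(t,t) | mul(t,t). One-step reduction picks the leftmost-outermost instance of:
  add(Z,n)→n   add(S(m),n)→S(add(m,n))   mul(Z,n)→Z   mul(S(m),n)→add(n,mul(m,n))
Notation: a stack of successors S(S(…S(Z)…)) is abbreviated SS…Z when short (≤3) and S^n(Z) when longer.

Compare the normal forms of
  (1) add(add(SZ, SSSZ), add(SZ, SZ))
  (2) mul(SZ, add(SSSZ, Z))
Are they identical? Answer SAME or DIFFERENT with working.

Answer: DIFFERENT — A ⇓ S^6(Z), B ⇓ SSSZ

Working:
Term A:
  start: add(add(SZ, SSSZ), add(SZ, SZ))
  [1] add(S(add(Z, SSSZ)), add(SZ, SZ))
  [2] S(add(add(Z, SSSZ), add(SZ, SZ)))
  [3] S(add(SSSZ, add(SZ, SZ)))
  [4] S(S(add(SSZ, add(SZ, SZ))))
  [5] S(S(S(add(SZ, add(SZ, SZ)))))
  [6] S(S(S(S(add(Z, add(SZ, SZ))))))
  [7] S(S(S(S(add(SZ, SZ)))))
  [8] S(S(S(S(S(add(Z, SZ))))))
  [9] S^6(Z)

Term B:
  start: mul(SZ, add(SSSZ, Z))
  [1] add(add(SSSZ, Z), mul(Z, add(SSSZ, Z)))
  [2] add(S(add(SSZ, Z)), mul(Z, add(SSSZ, Z)))
  [3] S(add(add(SSZ, Z), mul(Z, add(SSSZ, Z))))
  [4] S(add(S(add(SZ, Z)), mul(Z, add(SSSZ, Z))))
  [5] S(S(add(add(SZ, Z), mul(Z, add(SSSZ, Z)))))
  [6] S(S(add(S(add(Z, Z)), mul(Z, add(SSSZ, Z)))))
  [7] S(S(S(add(add(Z, Z), mul(Z, add(SSSZ, Z))))))
  [8] S(S(S(add(Z, mul(Z, add(SSSZ, Z))))))
  [9] S(S(S(mul(Z, add(SSSZ, Z)))))
  [10] SSSZ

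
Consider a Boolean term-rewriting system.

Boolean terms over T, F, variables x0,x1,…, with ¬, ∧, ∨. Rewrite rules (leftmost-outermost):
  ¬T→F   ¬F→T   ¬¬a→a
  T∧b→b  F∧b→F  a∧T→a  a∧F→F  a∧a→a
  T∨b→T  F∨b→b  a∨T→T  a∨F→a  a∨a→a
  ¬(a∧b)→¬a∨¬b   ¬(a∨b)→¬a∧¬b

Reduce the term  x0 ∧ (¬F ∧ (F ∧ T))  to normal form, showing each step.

Answer: normal form = F  (in 4 steps)

Derivation:
  start: x0 ∧ (¬F ∧ (F ∧ T))
  [1] x0 ∧ (T ∧ (F ∧ T))
  [2] x0 ∧ (F ∧ T)
  [3] x0 ∧ F
  [4] F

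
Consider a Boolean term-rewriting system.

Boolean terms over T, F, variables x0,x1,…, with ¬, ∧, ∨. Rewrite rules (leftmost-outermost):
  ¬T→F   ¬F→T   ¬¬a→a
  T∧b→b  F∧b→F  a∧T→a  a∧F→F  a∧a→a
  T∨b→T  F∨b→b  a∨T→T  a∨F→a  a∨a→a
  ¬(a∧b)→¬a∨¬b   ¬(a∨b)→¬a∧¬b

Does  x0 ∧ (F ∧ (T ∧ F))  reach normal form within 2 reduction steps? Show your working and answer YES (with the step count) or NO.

Answer: YES — reaches normal form F in 2 ≤ 2 steps

Reduction:
  start: x0 ∧ (F ∧ (T ∧ F))
  →1  x0 ∧ F
  →2  F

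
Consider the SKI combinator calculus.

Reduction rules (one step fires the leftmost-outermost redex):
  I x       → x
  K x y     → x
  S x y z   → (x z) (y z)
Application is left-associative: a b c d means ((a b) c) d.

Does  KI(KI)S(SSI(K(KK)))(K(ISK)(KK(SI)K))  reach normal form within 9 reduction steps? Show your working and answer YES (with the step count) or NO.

Answer: YES — reaches normal form S(S(K(KK))(K(KK)))(SK) in 6 ≤ 9 steps

Derivation:
  start: KI(KI)S(SSI(K(KK)))(K(ISK)(KK(SI)K))
  [1] IS(SSI(K(KK)))(K(ISK)(KK(SI)K))
  [2] S(SSI(K(KK)))(K(ISK)(KK(SI)K))
  [3] S(S(K(KK))(I(K(KK))))(K(ISK)(KK(SI)K))
  [4] S(S(K(KK))(K(KK)))(K(ISK)(KK(SI)K))
  [5] S(S(K(KK))(K(KK)))(ISK)
  [6] S(S(K(KK))(K(KK)))(SK)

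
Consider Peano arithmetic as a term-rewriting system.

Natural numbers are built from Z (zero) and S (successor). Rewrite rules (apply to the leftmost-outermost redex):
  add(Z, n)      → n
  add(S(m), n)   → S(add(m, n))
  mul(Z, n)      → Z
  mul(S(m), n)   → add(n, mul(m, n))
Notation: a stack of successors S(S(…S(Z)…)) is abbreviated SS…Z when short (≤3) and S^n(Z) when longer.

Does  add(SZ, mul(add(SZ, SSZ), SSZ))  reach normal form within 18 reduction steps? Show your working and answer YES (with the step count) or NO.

  start: add(SZ, mul(add(SZ, SSZ), SSZ))
  step 1: S(add(Z, mul(add(SZ, SSZ), SSZ)))
  step 2: S(mul(add(SZ, SSZ), SSZ))
  step 3: S(mul(S(add(Z, SSZ)), SSZ))
  step 4: S(add(SSZ, mul(add(Z, SSZ), SSZ)))
  step 5: S(S(add(SZ, mul(add(Z, SSZ), SSZ))))
  step 6: S(S(S(add(Z, mul(add(Z, SSZ), SSZ)))))
  step 7: S(S(S(mul(add(Z, SSZ), SSZ))))
  step 8: S(S(S(mul(SSZ, SSZ))))
  step 9: S(S(S(add(SSZ, mul(SZ, SSZ)))))
  step 10: S(S(S(S(add(SZ, mul(SZ, SSZ))))))
  step 11: S(S(S(S(S(add(Z, mul(SZ, SSZ)))))))
  step 12: S(S(S(S(S(mul(SZ, SSZ))))))
  step 13: S(S(S(S(S(add(SSZ, mul(Z, SSZ)))))))
  step 14: S(S(S(S(S(S(add(SZ, mul(Z, SSZ))))))))
  step 15: S(S(S(S(S(S(S(add(Z, mul(Z, SSZ)))))))))
  step 16: S(S(S(S(S(S(S(mul(Z, SSZ))))))))
  step 17: S^7(Z)

Answer: YES — reaches normal form S^7(Z) in 17 ≤ 18 steps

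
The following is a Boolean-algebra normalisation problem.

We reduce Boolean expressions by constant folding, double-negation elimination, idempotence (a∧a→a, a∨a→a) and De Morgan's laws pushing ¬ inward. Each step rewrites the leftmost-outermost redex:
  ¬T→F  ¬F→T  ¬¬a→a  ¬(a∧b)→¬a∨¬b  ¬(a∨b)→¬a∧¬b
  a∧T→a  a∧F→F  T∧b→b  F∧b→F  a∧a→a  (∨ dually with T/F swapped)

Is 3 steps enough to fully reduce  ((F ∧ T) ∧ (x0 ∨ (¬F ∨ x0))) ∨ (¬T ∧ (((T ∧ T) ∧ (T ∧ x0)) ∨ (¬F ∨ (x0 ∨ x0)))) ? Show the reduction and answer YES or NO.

Answer: NO — after 3 steps the term is ¬T ∧ (((T ∧ T) ∧ (T ∧ x0)) ∨ (¬F ∨ (x0 ∨ x0))), not yet normal

Working:
  start: ((F ∧ T) ∧ (x0 ∨ (¬F ∨ x0))) ∨ (¬T ∧ (((T ∧ T) ∧ (T ∧ x0)) ∨ (¬F ∨ (x0 ∨ x0))))
  step 1: (F ∧ (x0 ∨ (¬F ∨ x0))) ∨ (¬T ∧ (((T ∧ T) ∧ (T ∧ x0)) ∨ (¬F ∨ (x0 ∨ x0))))
  step 2: F ∨ (¬T ∧ (((T ∧ T) ∧ (T ∧ x0)) ∨ (¬F ∨ (x0 ∨ x0))))
  step 3: ¬T ∧ (((T ∧ T) ∧ (T ∧ x0)) ∨ (¬F ∨ (x0 ∨ x0)))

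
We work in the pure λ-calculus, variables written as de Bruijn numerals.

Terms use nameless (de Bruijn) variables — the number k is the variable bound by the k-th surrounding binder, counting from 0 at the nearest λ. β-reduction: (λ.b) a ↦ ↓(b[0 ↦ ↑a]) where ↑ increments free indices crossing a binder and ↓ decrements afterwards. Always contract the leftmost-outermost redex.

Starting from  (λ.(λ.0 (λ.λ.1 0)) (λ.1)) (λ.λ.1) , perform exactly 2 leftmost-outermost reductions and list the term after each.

Answer: after 2 steps: (λ.λ.λ.1) (λ.λ.1 0)

Working:
  start: (λ.(λ.0 (λ.λ.1 0)) (λ.1)) (λ.λ.1)
  [1] (λ.0 (λ.λ.1 0)) (λ.λ.λ.1)
  [2] (λ.λ.λ.1) (λ.λ.1 0)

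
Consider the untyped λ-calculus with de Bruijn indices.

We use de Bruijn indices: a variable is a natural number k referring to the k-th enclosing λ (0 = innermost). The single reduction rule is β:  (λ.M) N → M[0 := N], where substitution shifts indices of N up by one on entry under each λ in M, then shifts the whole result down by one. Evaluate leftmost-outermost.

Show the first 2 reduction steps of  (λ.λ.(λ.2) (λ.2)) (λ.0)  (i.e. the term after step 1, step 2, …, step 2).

Answer: after 2 steps: λ.λ.0

Derivation:
  start: (λ.λ.(λ.2) (λ.2)) (λ.0)
  [1] λ.(λ.λ.0) (λ.λ.0)
  [2] λ.λ.0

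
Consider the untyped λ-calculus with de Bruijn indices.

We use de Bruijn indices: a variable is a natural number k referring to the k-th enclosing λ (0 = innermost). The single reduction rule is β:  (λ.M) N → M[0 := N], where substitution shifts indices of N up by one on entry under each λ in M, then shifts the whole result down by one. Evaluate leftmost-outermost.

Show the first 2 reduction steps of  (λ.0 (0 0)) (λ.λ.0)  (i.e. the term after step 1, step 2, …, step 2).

Answer: after 2 steps: λ.0

Working:
  start: (λ.0 (0 0)) (λ.λ.0)
  [1] (λ.λ.0) ((λ.λ.0) (λ.λ.0))
  [2] λ.0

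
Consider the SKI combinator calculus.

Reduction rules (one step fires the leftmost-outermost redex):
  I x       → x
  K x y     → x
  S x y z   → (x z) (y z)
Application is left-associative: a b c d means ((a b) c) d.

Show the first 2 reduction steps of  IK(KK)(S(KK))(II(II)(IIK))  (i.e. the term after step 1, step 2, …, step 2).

  start: IK(KK)(S(KK))(II(II)(IIK))
  [1] K(KK)(S(KK))(II(II)(IIK))
  [2] KK(II(II)(IIK))

Answer: after 2 steps: KK(II(II)(IIK))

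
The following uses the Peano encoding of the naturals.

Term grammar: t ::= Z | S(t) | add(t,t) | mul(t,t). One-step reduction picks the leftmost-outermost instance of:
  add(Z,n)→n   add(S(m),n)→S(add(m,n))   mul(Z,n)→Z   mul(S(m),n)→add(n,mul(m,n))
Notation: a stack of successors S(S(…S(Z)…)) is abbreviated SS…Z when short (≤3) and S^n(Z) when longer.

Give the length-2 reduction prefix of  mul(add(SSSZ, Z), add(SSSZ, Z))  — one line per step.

  start: mul(add(SSSZ, Z), add(SSSZ, Z))
  [1] mul(S(add(SSZ, Z)), add(SSSZ, Z))
  [2] add(add(SSSZ, Z), mul(add(SSZ, Z), add(SSSZ, Z)))

Answer: after 2 steps: add(add(SSSZ, Z), mul(add(SSZ, Z), add(SSSZ, Z)))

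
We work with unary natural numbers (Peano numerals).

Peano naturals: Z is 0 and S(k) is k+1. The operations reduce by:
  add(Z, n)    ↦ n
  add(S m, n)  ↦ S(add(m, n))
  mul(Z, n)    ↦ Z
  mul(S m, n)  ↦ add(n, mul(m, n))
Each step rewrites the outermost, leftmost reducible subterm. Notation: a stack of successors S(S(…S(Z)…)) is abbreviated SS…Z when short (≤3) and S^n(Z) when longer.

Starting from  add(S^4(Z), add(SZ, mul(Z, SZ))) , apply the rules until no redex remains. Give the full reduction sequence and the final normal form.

  start: add(S^4(Z), add(SZ, mul(Z, SZ)))
  →1  S(add(SSSZ, add(SZ, mul(Z, SZ))))
  →2  S(S(add(SSZ, add(SZ, mul(Z, SZ)))))
  →3  S(S(S(add(SZ, add(SZ, mul(Z, SZ))))))
  →4  S(S(S(S(add(Z, add(SZ, mul(Z, SZ)))))))
  →5  S(S(S(S(add(SZ, mul(Z, SZ))))))
  →6  S(S(S(S(S(add(Z, mul(Z, SZ)))))))
  →7  S(S(S(S(S(mul(Z, SZ))))))
  →8  S^5(Z)

Answer: normal form = S^5(Z)  (in 8 steps)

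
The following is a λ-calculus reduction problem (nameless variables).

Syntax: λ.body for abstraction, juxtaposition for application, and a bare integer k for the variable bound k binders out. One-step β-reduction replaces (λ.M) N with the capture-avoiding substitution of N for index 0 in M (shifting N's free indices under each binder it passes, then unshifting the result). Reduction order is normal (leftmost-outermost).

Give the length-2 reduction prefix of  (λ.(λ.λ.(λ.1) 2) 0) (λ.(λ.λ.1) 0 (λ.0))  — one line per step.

  start: (λ.(λ.λ.(λ.1) 2) 0) (λ.(λ.λ.1) 0 (λ.0))
  →1  (λ.λ.(λ.1) (λ.(λ.λ.1) 0 (λ.0))) (λ.(λ.λ.1) 0 (λ.0))
  →2  λ.(λ.1) (λ.(λ.λ.1) 0 (λ.0))

Answer: after 2 steps: λ.(λ.1) (λ.(λ.λ.1) 0 (λ.0))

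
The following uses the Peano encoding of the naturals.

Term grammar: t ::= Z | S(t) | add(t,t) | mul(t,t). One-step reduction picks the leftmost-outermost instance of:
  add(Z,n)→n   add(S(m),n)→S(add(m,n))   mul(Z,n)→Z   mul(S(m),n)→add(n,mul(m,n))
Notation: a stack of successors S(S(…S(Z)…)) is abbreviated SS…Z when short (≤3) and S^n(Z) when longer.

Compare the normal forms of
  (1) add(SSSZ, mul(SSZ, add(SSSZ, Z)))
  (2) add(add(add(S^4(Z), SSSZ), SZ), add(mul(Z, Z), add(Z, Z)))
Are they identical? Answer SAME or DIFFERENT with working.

Term A:
  start: add(SSSZ, mul(SSZ, add(SSSZ, Z)))
  →1  S(add(SSZ, mul(SSZ, add(SSSZ, Z))))
  →2  S(S(add(SZ, mul(SSZ, add(SSSZ, Z)))))
  →3  S(S(S(add(Z, mul(SSZ, add(SSSZ, Z))))))
  →4  S(S(S(mul(SSZ, add(SSSZ, Z)))))
  →5  S(S(S(add(add(SSSZ, Z), mul(SZ, add(SSSZ, Z))))))
  →6  S(S(S(add(S(add(SSZ, Z)), mul(SZ, add(SSSZ, Z))))))
  →7  S(S(S(S(add(add(SSZ, Z), mul(SZ, add(SSSZ, Z)))))))
  →8  S(S(S(S(add(S(add(SZ, Z)), mul(SZ, add(SSSZ, Z)))))))
  →9  S(S(S(S(S(add(add(SZ, Z), mul(SZ, add(SSSZ, Z))))))))
  →10  S(S(S(S(S(add(S(add(Z, Z)), mul(SZ, add(SSSZ, Z))))))))
  →11  S(S(S(S(S(S(add(add(Z, Z), mul(SZ, add(SSSZ, Z)))))))))
  →12  S(S(S(S(S(S(add(Z, mul(SZ, add(SSSZ, Z)))))))))
  →13  S(S(S(S(S(S(mul(SZ, add(SSSZ, Z))))))))
  →14  S(S(S(S(S(S(add(add(SSSZ, Z), mul(Z, add(SSSZ, Z)))))))))
  →15  S(S(S(S(S(S(add(S(add(SSZ, Z)), mul(Z, add(SSSZ, Z)))))))))
  →16  S(S(S(S(S(S(S(add(add(SSZ, Z), mul(Z, add(SSSZ, Z))))))))))
  →17  S(S(S(S(S(S(S(add(S(add(SZ, Z)), mul(Z, add(SSSZ, Z))))))))))
  →18  S(S(S(S(S(S(S(S(add(add(SZ, Z), mul(Z, add(SSSZ, Z)))))))))))
  →19  S(S(S(S(S(S(S(S(add(S(add(Z, Z)), mul(Z, add(SSSZ, Z)))))))))))
  →20  S(S(S(S(S(S(S(S(S(add(add(Z, Z), mul(Z, add(SSSZ, Z))))))))))))
  →21  S(S(S(S(S(S(S(S(S(add(Z, mul(Z, add(SSSZ, Z))))))))))))
  →22  S(S(S(S(S(S(S(S(S(mul(Z, add(SSSZ, Z)))))))))))
  →23  S^9(Z)

Term B:
  start: add(add(add(S^4(Z), SSSZ), SZ), add(mul(Z, Z), add(Z, Z)))
  →1  add(add(S(add(SSSZ, SSSZ)), SZ), add(mul(Z, Z), add(Z, Z)))
  →2  add(S(add(add(SSSZ, SSSZ), SZ)), add(mul(Z, Z), add(Z, Z)))
  →3  S(add(add(add(SSSZ, SSSZ), SZ), add(mul(Z, Z), add(Z, Z))))
  →4  S(add(add(S(add(SSZ, SSSZ)), SZ), add(mul(Z, Z), add(Z, Z))))
  →5  S(add(S(add(add(SSZ, SSSZ), SZ)), add(mul(Z, Z), add(Z, Z))))
  →6  S(S(add(add(add(SSZ, SSSZ), SZ), add(mul(Z, Z), add(Z, Z)))))
  →7  S(S(add(add(S(add(SZ, SSSZ)), SZ), add(mul(Z, Z), add(Z, Z)))))
  →8  S(S(add(S(add(add(SZ, SSSZ), SZ)), add(mul(Z, Z), add(Z, Z)))))
  →9  S(S(S(add(add(add(SZ, SSSZ), SZ), add(mul(Z, Z), add(Z, Z))))))
  →10  S(S(S(add(add(S(add(Z, SSSZ)), SZ), add(mul(Z, Z), add(Z, Z))))))
  →11  S(S(S(add(S(add(add(Z, SSSZ), SZ)), add(mul(Z, Z), add(Z, Z))))))
  →12  S(S(S(S(add(add(add(Z, SSSZ), SZ), add(mul(Z, Z), add(Z, Z)))))))
  →13  S(S(S(S(add(add(SSSZ, SZ), add(mul(Z, Z), add(Z, Z)))))))
  →14  S(S(S(S(add(S(add(SSZ, SZ)), add(mul(Z, Z), add(Z, Z)))))))
  →15  S(S(S(S(S(add(add(SSZ, SZ), add(mul(Z, Z), add(Z, Z))))))))
  →16  S(S(S(S(S(add(S(add(SZ, SZ)), add(mul(Z, Z), add(Z, Z))))))))
  →17  S(S(S(S(S(S(add(add(SZ, SZ), add(mul(Z, Z), add(Z, Z)))))))))
  →18  S(S(S(S(S(S(add(S(add(Z, SZ)), add(mul(Z, Z), add(Z, Z)))))))))
  →19  S(S(S(S(S(S(S(add(add(Z, SZ), add(mul(Z, Z), add(Z, Z))))))))))
  →20  S(S(S(S(S(S(S(add(SZ, add(mul(Z, Z), add(Z, Z))))))))))
  →21  S(S(S(S(S(S(S(S(add(Z, add(mul(Z, Z), add(Z, Z)))))))))))
  →22  S(S(S(S(S(S(S(S(add(mul(Z, Z), add(Z, Z))))))))))
  →23  S(S(S(S(S(S(S(S(add(Z, add(Z, Z))))))))))
  →24  S(S(S(S(S(S(S(S(add(Z, Z)))))))))
  →25  S^8(Z)

Answer: DIFFERENT — A ⇓ S^9(Z), B ⇓ S^8(Z)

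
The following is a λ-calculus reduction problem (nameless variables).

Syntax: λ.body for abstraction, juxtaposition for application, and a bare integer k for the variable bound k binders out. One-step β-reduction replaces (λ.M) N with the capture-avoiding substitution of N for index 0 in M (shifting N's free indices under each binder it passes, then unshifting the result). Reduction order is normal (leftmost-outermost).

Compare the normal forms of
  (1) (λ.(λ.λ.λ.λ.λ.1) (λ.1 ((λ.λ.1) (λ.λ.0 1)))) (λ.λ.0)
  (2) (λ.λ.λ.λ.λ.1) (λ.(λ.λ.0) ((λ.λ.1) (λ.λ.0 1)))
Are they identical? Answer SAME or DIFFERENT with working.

Answer: SAME — A ⇓ λ.λ.λ.λ.1, B ⇓ λ.λ.λ.λ.1

Working:
Term A:
  start: (λ.(λ.λ.λ.λ.λ.1) (λ.1 ((λ.λ.1) (λ.λ.0 1)))) (λ.λ.0)
  [1] (λ.λ.λ.λ.λ.1) (λ.(λ.λ.0) ((λ.λ.1) (λ.λ.0 1)))
  [2] λ.λ.λ.λ.1

Term B:
  start: (λ.λ.λ.λ.λ.1) (λ.(λ.λ.0) ((λ.λ.1) (λ.λ.0 1)))
  [1] λ.λ.λ.λ.1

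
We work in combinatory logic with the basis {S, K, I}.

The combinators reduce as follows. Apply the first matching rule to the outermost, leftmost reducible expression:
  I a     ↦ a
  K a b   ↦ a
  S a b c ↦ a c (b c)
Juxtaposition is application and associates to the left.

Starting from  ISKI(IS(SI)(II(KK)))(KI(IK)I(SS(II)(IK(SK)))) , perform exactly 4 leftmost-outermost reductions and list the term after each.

  start: ISKI(IS(SI)(II(KK)))(KI(IK)I(SS(II)(IK(SK))))
  step 1: SKI(IS(SI)(II(KK)))(KI(IK)I(SS(II)(IK(SK))))
  step 2: K(IS(SI)(II(KK)))(I(IS(SI)(II(KK))))(KI(IK)I(SS(II)(IK(SK))))
  step 3: IS(SI)(II(KK))(KI(IK)I(SS(II)(IK(SK))))
  step 4: S(SI)(II(KK))(KI(IK)I(SS(II)(IK(SK))))

Answer: after 4 steps: S(SI)(II(KK))(KI(IK)I(SS(II)(IK(SK))))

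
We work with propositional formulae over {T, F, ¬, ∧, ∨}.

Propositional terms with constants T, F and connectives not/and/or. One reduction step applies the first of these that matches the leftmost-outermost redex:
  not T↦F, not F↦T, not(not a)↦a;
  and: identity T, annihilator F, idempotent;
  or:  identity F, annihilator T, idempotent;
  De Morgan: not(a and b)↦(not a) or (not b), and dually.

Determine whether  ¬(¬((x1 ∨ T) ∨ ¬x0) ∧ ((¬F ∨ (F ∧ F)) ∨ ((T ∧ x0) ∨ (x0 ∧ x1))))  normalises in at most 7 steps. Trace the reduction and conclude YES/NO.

  start: ¬(¬((x1 ∨ T) ∨ ¬x0) ∧ ((¬F ∨ (F ∧ F)) ∨ ((T ∧ x0) ∨ (x0 ∧ x1))))
  [1] ¬¬((x1 ∨ T) ∨ ¬x0) ∨ ¬((¬F ∨ (F ∧ F)) ∨ ((T ∧ x0) ∨ (x0 ∧ x1)))
  [2] ((x1 ∨ T) ∨ ¬x0) ∨ ¬((¬F ∨ (F ∧ F)) ∨ ((T ∧ x0) ∨ (x0 ∧ x1)))
  [3] (T ∨ ¬x0) ∨ ¬((¬F ∨ (F ∧ F)) ∨ ((T ∧ x0) ∨ (x0 ∧ x1)))
  [4] T ∨ ¬((¬F ∨ (F ∧ F)) ∨ ((T ∧ x0) ∨ (x0 ∧ x1)))
  [5] T

Answer: YES — reaches normal form T in 5 ≤ 7 steps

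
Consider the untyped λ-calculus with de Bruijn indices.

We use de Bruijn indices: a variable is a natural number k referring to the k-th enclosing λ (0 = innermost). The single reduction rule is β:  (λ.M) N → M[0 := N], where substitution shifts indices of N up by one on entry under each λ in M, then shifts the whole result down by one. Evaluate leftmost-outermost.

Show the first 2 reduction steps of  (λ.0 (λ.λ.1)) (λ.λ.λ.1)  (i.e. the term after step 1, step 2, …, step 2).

Answer: after 2 steps: λ.λ.1

Reduction:
  start: (λ.0 (λ.λ.1)) (λ.λ.λ.1)
  step 1: (λ.λ.λ.1) (λ.λ.1)
  step 2: λ.λ.1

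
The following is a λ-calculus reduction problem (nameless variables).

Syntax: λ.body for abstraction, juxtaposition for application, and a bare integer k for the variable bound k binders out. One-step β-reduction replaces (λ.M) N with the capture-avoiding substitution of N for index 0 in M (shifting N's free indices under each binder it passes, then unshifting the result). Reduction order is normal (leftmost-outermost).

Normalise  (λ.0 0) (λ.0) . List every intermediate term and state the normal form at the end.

  start: (λ.0 0) (λ.0)
  →1  (λ.0) (λ.0)
  →2  λ.0

Answer: normal form = λ.0  (in 2 steps)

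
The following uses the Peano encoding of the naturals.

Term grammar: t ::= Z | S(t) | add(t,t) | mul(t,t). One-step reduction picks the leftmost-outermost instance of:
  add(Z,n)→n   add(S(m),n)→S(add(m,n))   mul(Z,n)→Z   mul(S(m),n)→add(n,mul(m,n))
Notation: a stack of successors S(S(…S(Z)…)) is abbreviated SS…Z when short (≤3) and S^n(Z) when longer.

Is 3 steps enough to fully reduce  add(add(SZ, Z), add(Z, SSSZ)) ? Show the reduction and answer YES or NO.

Answer: NO — after 3 steps the term is S(add(Z, add(Z, SSSZ))), not yet normal

Derivation:
  start: add(add(SZ, Z), add(Z, SSSZ))
  step 1: add(S(add(Z, Z)), add(Z, SSSZ))
  step 2: S(add(add(Z, Z), add(Z, SSSZ)))
  step 3: S(add(Z, add(Z, SSSZ)))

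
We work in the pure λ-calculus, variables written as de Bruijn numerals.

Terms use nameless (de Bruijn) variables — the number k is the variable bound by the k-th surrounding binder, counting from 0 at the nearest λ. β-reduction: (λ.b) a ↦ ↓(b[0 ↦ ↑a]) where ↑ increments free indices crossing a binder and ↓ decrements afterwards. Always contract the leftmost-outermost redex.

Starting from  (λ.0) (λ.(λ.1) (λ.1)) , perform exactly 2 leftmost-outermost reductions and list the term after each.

Answer: after 2 steps: λ.0

Working:
  start: (λ.0) (λ.(λ.1) (λ.1))
  step 1: λ.(λ.1) (λ.1)
  step 2: λ.0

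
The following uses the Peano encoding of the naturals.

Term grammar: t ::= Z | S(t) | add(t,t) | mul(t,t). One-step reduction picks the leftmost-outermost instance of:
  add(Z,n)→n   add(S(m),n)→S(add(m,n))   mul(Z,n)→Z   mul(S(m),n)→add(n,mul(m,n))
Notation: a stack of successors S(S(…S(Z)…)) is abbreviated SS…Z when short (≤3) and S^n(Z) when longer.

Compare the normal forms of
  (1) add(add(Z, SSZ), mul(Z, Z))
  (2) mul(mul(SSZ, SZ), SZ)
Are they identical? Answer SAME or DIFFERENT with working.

Term A:
  start: add(add(Z, SSZ), mul(Z, Z))
  →1  add(SSZ, mul(Z, Z))
  →2  S(add(SZ, mul(Z, Z)))
  →3  S(S(add(Z, mul(Z, Z))))
  →4  S(S(mul(Z, Z)))
  →5  SSZ

Term B:
  start: mul(mul(SSZ, SZ), SZ)
  →1  mul(add(SZ, mul(SZ, SZ)), SZ)
  →2  mul(S(add(Z, mul(SZ, SZ))), SZ)
  →3  add(SZ, mul(add(Z, mul(SZ, SZ)), SZ))
  →4  S(add(Z, mul(add(Z, mul(SZ, SZ)), SZ)))
  →5  S(mul(add(Z, mul(SZ, SZ)), SZ))
  →6  S(mul(mul(SZ, SZ), SZ))
  →7  S(mul(add(SZ, mul(Z, SZ)), SZ))
  →8  S(mul(S(add(Z, mul(Z, SZ))), SZ))
  →9  S(add(SZ, mul(add(Z, mul(Z, SZ)), SZ)))
  →10  S(S(add(Z, mul(add(Z, mul(Z, SZ)), SZ))))
  →11  S(S(mul(add(Z, mul(Z, SZ)), SZ)))
  →12  S(S(mul(mul(Z, SZ), SZ)))
  →13  S(S(mul(Z, SZ)))
  →14  SSZ

Answer: SAME — A ⇓ SSZ, B ⇓ SSZ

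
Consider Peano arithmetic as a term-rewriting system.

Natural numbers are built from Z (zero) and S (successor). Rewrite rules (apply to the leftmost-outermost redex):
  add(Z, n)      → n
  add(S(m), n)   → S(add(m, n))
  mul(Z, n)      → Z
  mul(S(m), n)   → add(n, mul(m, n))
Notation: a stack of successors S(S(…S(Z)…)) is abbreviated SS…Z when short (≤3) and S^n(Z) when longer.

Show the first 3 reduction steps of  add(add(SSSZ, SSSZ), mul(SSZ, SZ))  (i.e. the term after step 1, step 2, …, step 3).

  start: add(add(SSSZ, SSSZ), mul(SSZ, SZ))
  [1] add(S(add(SSZ, SSSZ)), mul(SSZ, SZ))
  [2] S(add(add(SSZ, SSSZ), mul(SSZ, SZ)))
  [3] S(add(S(add(SZ, SSSZ)), mul(SSZ, SZ)))

Answer: after 3 steps: S(add(S(add(SZ, SSSZ)), mul(SSZ, SZ)))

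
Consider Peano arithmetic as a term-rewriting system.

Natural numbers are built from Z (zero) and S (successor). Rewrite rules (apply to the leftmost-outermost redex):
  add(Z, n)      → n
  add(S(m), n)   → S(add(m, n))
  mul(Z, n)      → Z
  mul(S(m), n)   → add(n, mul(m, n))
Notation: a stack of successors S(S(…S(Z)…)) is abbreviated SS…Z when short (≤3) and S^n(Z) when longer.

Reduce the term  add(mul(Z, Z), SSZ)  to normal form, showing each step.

Answer: normal form = SSZ  (in 2 steps)

Reduction:
  start: add(mul(Z, Z), SSZ)
  →1  add(Z, SSZ)
  →2  SSZ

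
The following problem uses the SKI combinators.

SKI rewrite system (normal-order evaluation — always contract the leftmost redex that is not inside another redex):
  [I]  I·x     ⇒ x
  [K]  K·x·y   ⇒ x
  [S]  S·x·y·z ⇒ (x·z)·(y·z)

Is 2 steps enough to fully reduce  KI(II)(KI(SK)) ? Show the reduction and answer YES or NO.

  start: KI(II)(KI(SK))
  step 1: I(KI(SK))
  step 2: KI(SK)

Answer: NO — after 2 steps the term is KI(SK), not yet normal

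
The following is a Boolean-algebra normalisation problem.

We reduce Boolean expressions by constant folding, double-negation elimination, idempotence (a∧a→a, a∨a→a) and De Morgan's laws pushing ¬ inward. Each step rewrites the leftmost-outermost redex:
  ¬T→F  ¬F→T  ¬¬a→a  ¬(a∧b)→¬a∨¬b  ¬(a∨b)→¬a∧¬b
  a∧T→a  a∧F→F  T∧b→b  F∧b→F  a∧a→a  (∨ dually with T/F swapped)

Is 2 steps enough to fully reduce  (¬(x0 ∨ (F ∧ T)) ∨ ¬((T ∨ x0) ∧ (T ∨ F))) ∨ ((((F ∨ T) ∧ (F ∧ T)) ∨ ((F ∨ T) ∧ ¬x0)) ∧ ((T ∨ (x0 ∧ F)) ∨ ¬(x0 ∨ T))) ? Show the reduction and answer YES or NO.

  start: (¬(x0 ∨ (F ∧ T)) ∨ ¬((T ∨ x0) ∧ (T ∨ F))) ∨ ((((F ∨ T) ∧ (F ∧ T)) ∨ ((F ∨ T) ∧ ¬x0)) ∧ ((T ∨ (x0 ∧ F)) ∨ ¬(x0 ∨ T)))
  step 1: ((¬x0 ∧ ¬(F ∧ T)) ∨ ¬((T ∨ x0) ∧ (T ∨ F))) ∨ ((((F ∨ T) ∧ (F ∧ T)) ∨ ((F ∨ T) ∧ ¬x0)) ∧ ((T ∨ (x0 ∧ F)) ∨ ¬(x0 ∨ T)))
  step 2: ((¬x0 ∧ (¬F ∨ ¬T)) ∨ ¬((T ∨ x0) ∧ (T ∨ F))) ∨ ((((F ∨ T) ∧ (F ∧ T)) ∨ ((F ∨ T) ∧ ¬x0)) ∧ ((T ∨ (x0 ∧ F)) ∨ ¬(x0 ∨ T)))

Answer: NO — after 2 steps the term is ((¬x0 ∧ (¬F ∨ ¬T)) ∨ ¬((T ∨ x0) ∧ (T ∨ F))) ∨ ((((F ∨ T) ∧ (F ∧ T)) ∨ ((F ∨ T) ∧ ¬x0)) ∧ ((T ∨ (x0 ∧ F)) ∨ ¬(x0 ∨ T))), not yet normal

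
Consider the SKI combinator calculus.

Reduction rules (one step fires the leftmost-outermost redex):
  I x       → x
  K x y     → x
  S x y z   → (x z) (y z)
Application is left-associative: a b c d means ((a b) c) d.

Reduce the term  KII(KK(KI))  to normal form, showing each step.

Answer: normal form = K  (in 3 steps)

Working:
  start: KII(KK(KI))
  →1  I(KK(KI))
  →2  KK(KI)
  →3  K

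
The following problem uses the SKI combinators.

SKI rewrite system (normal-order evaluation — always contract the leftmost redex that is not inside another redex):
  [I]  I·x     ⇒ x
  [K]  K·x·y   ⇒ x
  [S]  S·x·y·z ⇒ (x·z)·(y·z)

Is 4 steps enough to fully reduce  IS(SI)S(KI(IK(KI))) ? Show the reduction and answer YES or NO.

  start: IS(SI)S(KI(IK(KI)))
  [1] S(SI)S(KI(IK(KI)))
  [2] SI(KI(IK(KI)))(S(KI(IK(KI))))
  [3] I(S(KI(IK(KI))))(KI(IK(KI))(S(KI(IK(KI)))))
  [4] S(KI(IK(KI)))(KI(IK(KI))(S(KI(IK(KI)))))

Answer: NO — after 4 steps the term is S(KI(IK(KI)))(KI(IK(KI))(S(KI(IK(KI))))), not yet normal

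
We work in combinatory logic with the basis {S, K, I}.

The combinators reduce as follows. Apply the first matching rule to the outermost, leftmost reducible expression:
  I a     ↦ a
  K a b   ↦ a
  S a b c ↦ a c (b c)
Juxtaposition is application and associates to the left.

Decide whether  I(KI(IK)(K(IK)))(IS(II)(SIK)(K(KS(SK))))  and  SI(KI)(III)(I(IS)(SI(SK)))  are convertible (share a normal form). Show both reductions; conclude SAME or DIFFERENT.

Term A:
  start: I(KI(IK)(K(IK)))(IS(II)(SIK)(K(KS(SK))))
  [1] KI(IK)(K(IK))(IS(II)(SIK)(K(KS(SK))))
  [2] I(K(IK))(IS(II)(SIK)(K(KS(SK))))
  [3] K(IK)(IS(II)(SIK)(K(KS(SK))))
  [4] IK
  [5] K

Term B:
  start: SI(KI)(III)(I(IS)(SI(SK)))
  [1] I(III)(KI(III))(I(IS)(SI(SK)))
  [2] III(KI(III))(I(IS)(SI(SK)))
  [3] II(KI(III))(I(IS)(SI(SK)))
  [4] I(KI(III))(I(IS)(SI(SK)))
  [5] KI(III)(I(IS)(SI(SK)))
  [6] I(I(IS)(SI(SK)))
  [7] I(IS)(SI(SK))
  [8] IS(SI(SK))
  [9] S(SI(SK))

Answer: DIFFERENT — A ⇓ K, B ⇓ S(SI(SK))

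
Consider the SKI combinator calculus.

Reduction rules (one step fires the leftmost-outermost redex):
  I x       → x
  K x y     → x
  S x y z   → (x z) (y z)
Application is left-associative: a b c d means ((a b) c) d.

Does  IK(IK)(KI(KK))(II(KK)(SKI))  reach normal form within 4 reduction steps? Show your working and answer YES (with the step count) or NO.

Answer: NO — after 4 steps the term is K(I(KK)(SKI)), not yet normal

Reduction:
  start: IK(IK)(KI(KK))(II(KK)(SKI))
  [1] K(IK)(KI(KK))(II(KK)(SKI))
  [2] IK(II(KK)(SKI))
  [3] K(II(KK)(SKI))
  [4] K(I(KK)(SKI))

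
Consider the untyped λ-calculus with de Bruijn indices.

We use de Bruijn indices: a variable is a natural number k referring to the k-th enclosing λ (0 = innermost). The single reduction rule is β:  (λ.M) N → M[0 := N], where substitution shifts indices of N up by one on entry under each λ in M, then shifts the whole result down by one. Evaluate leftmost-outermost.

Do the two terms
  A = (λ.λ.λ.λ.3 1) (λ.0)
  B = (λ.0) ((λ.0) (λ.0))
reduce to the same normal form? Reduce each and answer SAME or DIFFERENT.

Answer: DIFFERENT — A ⇓ λ.λ.λ.1, B ⇓ λ.0

Reduction:
Term A:
  start: (λ.λ.λ.λ.3 1) (λ.0)
  [1] λ.λ.λ.(λ.0) 1
  [2] λ.λ.λ.1

Term B:
  start: (λ.0) ((λ.0) (λ.0))
  [1] (λ.0) (λ.0)
  [2] λ.0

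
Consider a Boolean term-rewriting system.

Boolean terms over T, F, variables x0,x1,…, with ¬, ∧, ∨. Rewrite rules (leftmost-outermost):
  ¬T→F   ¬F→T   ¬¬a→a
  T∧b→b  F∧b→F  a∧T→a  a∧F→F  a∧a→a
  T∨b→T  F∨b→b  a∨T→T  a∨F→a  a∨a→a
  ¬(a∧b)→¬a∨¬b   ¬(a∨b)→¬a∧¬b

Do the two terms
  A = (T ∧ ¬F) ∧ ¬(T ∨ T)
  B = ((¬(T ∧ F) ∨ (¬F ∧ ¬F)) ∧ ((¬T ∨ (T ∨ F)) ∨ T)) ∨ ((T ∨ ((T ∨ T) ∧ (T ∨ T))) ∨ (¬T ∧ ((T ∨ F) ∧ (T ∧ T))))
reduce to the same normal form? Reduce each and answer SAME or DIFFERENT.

Answer: DIFFERENT — A ⇓ F, B ⇓ T

Working:
Term A:
  start: (T ∧ ¬F) ∧ ¬(T ∨ T)
  step 1: ¬F ∧ ¬(T ∨ T)
  step 2: T ∧ ¬(T ∨ T)
  step 3: ¬(T ∨ T)
  step 4: ¬T ∧ ¬T
  step 5: ¬T
  step 6: F

Term B:
  start: ((¬(T ∧ F) ∨ (¬F ∧ ¬F)) ∧ ((¬T ∨ (T ∨ F)) ∨ T)) ∨ ((T ∨ ((T ∨ T) ∧ (T ∨ T))) ∨ (¬T ∧ ((T ∨ F) ∧ (T ∧ T))))
  step 1: (((¬T ∨ ¬F) ∨ (¬F ∧ ¬F)) ∧ ((¬T ∨ (T ∨ F)) ∨ T)) ∨ ((T ∨ ((T ∨ T) ∧ (T ∨ T))) ∨ (¬T ∧ ((T ∨ F) ∧ (T ∧ T))))
  step 2: (((F ∨ ¬F) ∨ (¬F ∧ ¬F)) ∧ ((¬T ∨ (T ∨ F)) ∨ T)) ∨ ((T ∨ ((T ∨ T) ∧ (T ∨ T))) ∨ (¬T ∧ ((T ∨ F) ∧ (T ∧ T))))
  step 3: ((¬F ∨ (¬F ∧ ¬F)) ∧ ((¬T ∨ (T ∨ F)) ∨ T)) ∨ ((T ∨ ((T ∨ T) ∧ (T ∨ T))) ∨ (¬T ∧ ((T ∨ F) ∧ (T ∧ T))))
  step 4: ((T ∨ (¬F ∧ ¬F)) ∧ ((¬T ∨ (T ∨ F)) ∨ T)) ∨ ((T ∨ ((T ∨ T) ∧ (T ∨ T))) ∨ (¬T ∧ ((T ∨ F) ∧ (T ∧ T))))
  step 5: (T ∧ ((¬T ∨ (T ∨ F)) ∨ T)) ∨ ((T ∨ ((T ∨ T) ∧ (T ∨ T))) ∨ (¬T ∧ ((T ∨ F) ∧ (T ∧ T))))
  step 6: ((¬T ∨ (T ∨ F)) ∨ T) ∨ ((T ∨ ((T ∨ T) ∧ (T ∨ T))) ∨ (¬T ∧ ((T ∨ F) ∧ (T ∧ T))))
  step 7: T ∨ ((T ∨ ((T ∨ T) ∧ (T ∨ T))) ∨ (¬T ∧ ((T ∨ F) ∧ (T ∧ T))))
  step 8: T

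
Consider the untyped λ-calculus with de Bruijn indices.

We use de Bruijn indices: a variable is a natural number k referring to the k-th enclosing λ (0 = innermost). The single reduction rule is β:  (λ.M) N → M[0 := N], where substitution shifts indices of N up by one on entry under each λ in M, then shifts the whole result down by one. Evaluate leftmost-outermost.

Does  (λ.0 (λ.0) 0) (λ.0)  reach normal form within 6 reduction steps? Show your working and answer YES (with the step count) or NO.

Answer: YES — reaches normal form λ.0 in 3 ≤ 6 steps

Working:
  start: (λ.0 (λ.0) 0) (λ.0)
  step 1: (λ.0) (λ.0) (λ.0)
  step 2: (λ.0) (λ.0)
  step 3: λ.0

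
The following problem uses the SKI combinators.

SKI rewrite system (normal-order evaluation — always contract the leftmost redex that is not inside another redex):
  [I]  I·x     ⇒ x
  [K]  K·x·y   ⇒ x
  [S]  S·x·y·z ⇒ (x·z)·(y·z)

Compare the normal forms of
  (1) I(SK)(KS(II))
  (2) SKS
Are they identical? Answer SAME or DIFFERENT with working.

Answer: SAME — A ⇓ SKS, B ⇓ SKS

Working:
Term A:
  start: I(SK)(KS(II))
  →1  SK(KS(II))
  →2  SKS

Term B:
  start: SKS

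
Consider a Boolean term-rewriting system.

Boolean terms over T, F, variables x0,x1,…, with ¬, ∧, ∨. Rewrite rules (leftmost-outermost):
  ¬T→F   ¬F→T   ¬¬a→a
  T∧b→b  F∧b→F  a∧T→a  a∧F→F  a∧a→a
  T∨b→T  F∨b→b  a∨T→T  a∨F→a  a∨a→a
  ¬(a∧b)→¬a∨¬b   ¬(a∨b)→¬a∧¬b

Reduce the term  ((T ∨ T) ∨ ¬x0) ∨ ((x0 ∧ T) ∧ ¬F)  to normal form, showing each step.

Answer: normal form = T  (in 3 steps)

Working:
  start: ((T ∨ T) ∨ ¬x0) ∨ ((x0 ∧ T) ∧ ¬F)
  [1] (T ∨ ¬x0) ∨ ((x0 ∧ T) ∧ ¬F)
  [2] T ∨ ((x0 ∧ T) ∧ ¬F)
  [3] T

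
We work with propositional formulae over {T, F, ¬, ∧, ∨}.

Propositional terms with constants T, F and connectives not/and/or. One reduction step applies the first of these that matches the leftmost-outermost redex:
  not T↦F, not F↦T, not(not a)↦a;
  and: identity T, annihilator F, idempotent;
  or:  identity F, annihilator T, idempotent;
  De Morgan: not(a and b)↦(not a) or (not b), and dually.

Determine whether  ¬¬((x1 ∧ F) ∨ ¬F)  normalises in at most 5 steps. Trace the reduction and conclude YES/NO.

Answer: YES — reaches normal form T in 4 ≤ 5 steps

Derivation:
  start: ¬¬((x1 ∧ F) ∨ ¬F)
  step 1: (x1 ∧ F) ∨ ¬F
  step 2: F ∨ ¬F
  step 3: ¬F
  step 4: T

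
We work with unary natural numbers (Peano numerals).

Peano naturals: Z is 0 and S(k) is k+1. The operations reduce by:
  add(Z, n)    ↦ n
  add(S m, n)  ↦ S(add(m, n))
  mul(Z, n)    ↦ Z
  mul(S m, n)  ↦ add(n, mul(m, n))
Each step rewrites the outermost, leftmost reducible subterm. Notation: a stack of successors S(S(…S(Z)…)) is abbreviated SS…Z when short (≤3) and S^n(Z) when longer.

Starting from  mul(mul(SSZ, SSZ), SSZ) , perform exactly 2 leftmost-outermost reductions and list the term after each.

  start: mul(mul(SSZ, SSZ), SSZ)
  →1  mul(add(SSZ, mul(SZ, SSZ)), SSZ)
  →2  mul(S(add(SZ, mul(SZ, SSZ))), SSZ)

Answer: after 2 steps: mul(S(add(SZ, mul(SZ, SSZ))), SSZ)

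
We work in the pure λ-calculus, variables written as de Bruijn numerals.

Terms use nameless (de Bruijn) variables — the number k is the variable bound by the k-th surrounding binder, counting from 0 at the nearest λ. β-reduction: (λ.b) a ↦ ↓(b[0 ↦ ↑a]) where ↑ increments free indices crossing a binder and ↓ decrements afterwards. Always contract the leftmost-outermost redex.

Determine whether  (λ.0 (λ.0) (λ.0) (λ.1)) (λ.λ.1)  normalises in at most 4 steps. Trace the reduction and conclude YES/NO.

Answer: YES — reaches normal form λ.λ.λ.1 in 4 ≤ 4 steps

Reduction:
  start: (λ.0 (λ.0) (λ.0) (λ.1)) (λ.λ.1)
  →1  (λ.λ.1) (λ.0) (λ.0) (λ.λ.λ.1)
  →2  (λ.λ.0) (λ.0) (λ.λ.λ.1)
  →3  (λ.0) (λ.λ.λ.1)
  →4  λ.λ.λ.1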